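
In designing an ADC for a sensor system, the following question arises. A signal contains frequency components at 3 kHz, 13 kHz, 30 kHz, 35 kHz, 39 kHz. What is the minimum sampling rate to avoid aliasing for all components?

The highest frequency component is f_max = 39 kHz.
Nyquist rate = 2 * f_max = 2 * 39 kHz = 78 kHz.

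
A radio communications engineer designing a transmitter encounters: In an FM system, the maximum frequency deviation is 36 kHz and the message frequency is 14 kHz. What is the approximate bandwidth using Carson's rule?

Carson's rule: BW = 2*(delta_f + f_m)
= 2*(36 + 14) kHz = 100 kHz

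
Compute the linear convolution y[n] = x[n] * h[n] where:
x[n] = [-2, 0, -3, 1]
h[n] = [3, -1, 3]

y[n] = sum_k x[k]*h[n-k]. Output length = len(x) + len(h) - 1 = 4 + 3 - 1 = 6.
y[0] = -2*3 = -6
y[1] = 0*3 + -2*-1 = 2
y[2] = -3*3 + 0*-1 + -2*3 = -15
y[3] = 1*3 + -3*-1 + 0*3 = 6
y[4] = 1*-1 + -3*3 = -10
y[5] = 1*3 = 3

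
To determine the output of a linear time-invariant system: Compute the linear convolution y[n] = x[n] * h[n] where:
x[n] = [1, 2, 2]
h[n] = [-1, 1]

y[n] = sum_k x[k]*h[n-k]. Output length = len(x) + len(h) - 1 = 3 + 2 - 1 = 4.
y[0] = 1*-1 = -1
y[1] = 2*-1 + 1*1 = -1
y[2] = 2*-1 + 2*1 = 0
y[3] = 2*1 = 2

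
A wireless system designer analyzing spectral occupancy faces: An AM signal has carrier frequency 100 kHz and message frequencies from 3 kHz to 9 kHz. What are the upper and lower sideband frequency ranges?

Upper sideband (USB) = fc + [fm_low, fm_high] = 100 + [3, 9] = [103, 109] kHz
Lower sideband (LSB) = fc - [fm_high, fm_low] = 100 - [9, 3] = [91, 97] kHz
Total occupied spectrum: 91 kHz to 109 kHz (plus carrier at 100 kHz)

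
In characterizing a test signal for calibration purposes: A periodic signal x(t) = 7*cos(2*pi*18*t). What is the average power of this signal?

Average power of A*cos(wt) is A^2/2.
P = 7^2 / 2 = 49/2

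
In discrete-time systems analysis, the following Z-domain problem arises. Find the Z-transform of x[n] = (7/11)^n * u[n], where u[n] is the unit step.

The Z-transform of a^n * u[n] is z/(z-a) for |z| > |a|.
Here a = 7/11, so X(z) = z/(z - (7/11)) = 11z/(11z - 7)
ROC: |z| > 7/11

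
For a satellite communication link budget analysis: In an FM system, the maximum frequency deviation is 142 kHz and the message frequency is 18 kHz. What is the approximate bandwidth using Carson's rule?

Carson's rule: BW = 2*(delta_f + f_m)
= 2*(142 + 18) kHz = 320 kHz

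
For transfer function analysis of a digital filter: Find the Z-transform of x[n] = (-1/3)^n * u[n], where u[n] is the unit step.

The Z-transform of a^n * u[n] is z/(z-a) for |z| > |a|.
Here a = -1/3, so X(z) = z/(z - (-1/3)) = 3z/(3z + 1)
ROC: |z| > 1/3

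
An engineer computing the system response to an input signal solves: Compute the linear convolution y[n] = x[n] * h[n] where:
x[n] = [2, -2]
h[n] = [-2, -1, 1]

y[n] = sum_k x[k]*h[n-k]. Output length = len(x) + len(h) - 1 = 2 + 3 - 1 = 4.
y[0] = 2*-2 = -4
y[1] = -2*-2 + 2*-1 = 2
y[2] = -2*-1 + 2*1 = 4
y[3] = -2*1 = -2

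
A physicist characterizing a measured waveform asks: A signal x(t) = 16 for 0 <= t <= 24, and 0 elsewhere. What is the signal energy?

Energy = integral of |x(t)|^2 dt over the signal duration
= 16^2 * 24 = 256 * 24 = 6144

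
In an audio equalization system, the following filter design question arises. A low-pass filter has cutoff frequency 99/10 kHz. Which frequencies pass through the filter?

A low-pass filter passes all frequencies below the cutoff frequency 99/10 kHz and attenuates higher frequencies.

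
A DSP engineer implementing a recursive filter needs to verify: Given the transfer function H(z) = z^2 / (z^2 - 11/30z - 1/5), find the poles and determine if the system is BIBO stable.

Poles are roots of the denominator: z^2 - 11/30z - 1/5 = 0.
Quadratic formula: z = [-(-11/30) +/- sqrt((-11/30)^2 - 4*(-1/5))] / 2
Discriminant = 121/900 + 4/5 = 841/900; sqrt = 29/30.
z = (11/30 +/- 29/30) / 2 => z = 2/3 or z = -3/10.
|p1| = 2/3, |p2| = 3/10.
For BIBO stability, all poles must lie inside the unit circle (|p| < 1).
System is STABLE since both |p| < 1.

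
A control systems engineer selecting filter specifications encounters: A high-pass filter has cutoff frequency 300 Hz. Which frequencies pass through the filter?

A high-pass filter passes all frequencies above the cutoff frequency 300 Hz and attenuates lower frequencies.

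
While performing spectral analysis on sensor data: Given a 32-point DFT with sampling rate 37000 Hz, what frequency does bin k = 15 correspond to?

The frequency of DFT bin k is: f_k = k * f_s / N
f_15 = 15 * 37000 / 32 = 69375/4 Hz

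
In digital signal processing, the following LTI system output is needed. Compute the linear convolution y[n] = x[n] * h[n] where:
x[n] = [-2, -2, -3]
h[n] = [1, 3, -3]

y[n] = sum_k x[k]*h[n-k]. Output length = len(x) + len(h) - 1 = 3 + 3 - 1 = 5.
y[0] = -2*1 = -2
y[1] = -2*1 + -2*3 = -8
y[2] = -3*1 + -2*3 + -2*-3 = -3
y[3] = -3*3 + -2*-3 = -3
y[4] = -3*-3 = 9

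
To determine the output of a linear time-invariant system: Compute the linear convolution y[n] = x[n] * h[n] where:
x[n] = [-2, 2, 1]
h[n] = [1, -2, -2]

y[n] = sum_k x[k]*h[n-k]. Output length = len(x) + len(h) - 1 = 3 + 3 - 1 = 5.
y[0] = -2*1 = -2
y[1] = 2*1 + -2*-2 = 6
y[2] = 1*1 + 2*-2 + -2*-2 = 1
y[3] = 1*-2 + 2*-2 = -6
y[4] = 1*-2 = -2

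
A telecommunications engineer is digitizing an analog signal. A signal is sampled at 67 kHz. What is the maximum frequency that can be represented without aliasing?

The maximum frequency that can be represented without aliasing
is the Nyquist frequency: f_max = f_s / 2 = 67 kHz / 2 = 67/2 kHz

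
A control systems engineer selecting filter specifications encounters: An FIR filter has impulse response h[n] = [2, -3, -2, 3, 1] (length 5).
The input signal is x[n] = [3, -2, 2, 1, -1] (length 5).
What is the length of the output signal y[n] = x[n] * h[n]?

For linear convolution, the output length is:
len(y) = len(x) + len(h) - 1 = 5 + 5 - 1 = 9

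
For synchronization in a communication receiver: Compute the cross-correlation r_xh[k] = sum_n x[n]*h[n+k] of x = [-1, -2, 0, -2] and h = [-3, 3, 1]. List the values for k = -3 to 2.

Both sequences indexed from 0 and zero outside their support.
Lags with overlap: k = -3 to 2.
  r_xh[-3] = x[3]*h[0] = 6
  r_xh[-2] = x[2]*h[0] + x[3]*h[1] = -6
  r_xh[-1] = x[1]*h[0] + x[2]*h[1] + x[3]*h[2] = 4
  r_xh[0] = x[0]*h[0] + x[1]*h[1] + x[2]*h[2] = -3
  r_xh[1] = x[0]*h[1] + x[1]*h[2] = -5
  r_xh[2] = x[0]*h[2] = -1
r_xh = [6, -6, 4, -3, -5, -1] (for k = -3, ..., 2)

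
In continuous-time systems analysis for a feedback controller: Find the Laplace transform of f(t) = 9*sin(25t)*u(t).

Standard pair: sin(wt)*u(t) <-> w/(s^2+w^2)
With w = 25: L{9*sin(25t)*u(t)} = 225/(s^2+625)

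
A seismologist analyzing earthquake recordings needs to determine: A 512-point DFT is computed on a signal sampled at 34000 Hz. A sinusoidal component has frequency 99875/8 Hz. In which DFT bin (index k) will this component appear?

DFT frequency resolution = f_s/N = 34000/512 = 2125/32 Hz
Bin index k = f_signal / resolution = 99875/8 / 2125/32 = 188
The signal frequency 99875/8 Hz falls in DFT bin k = 188.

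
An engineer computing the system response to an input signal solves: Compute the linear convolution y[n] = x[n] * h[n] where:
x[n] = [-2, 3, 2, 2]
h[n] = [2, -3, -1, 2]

y[n] = sum_k x[k]*h[n-k]. Output length = len(x) + len(h) - 1 = 4 + 4 - 1 = 7.
y[0] = -2*2 = -4
y[1] = 3*2 + -2*-3 = 12
y[2] = 2*2 + 3*-3 + -2*-1 = -3
y[3] = 2*2 + 2*-3 + 3*-1 + -2*2 = -9
y[4] = 2*-3 + 2*-1 + 3*2 = -2
y[5] = 2*-1 + 2*2 = 2
y[6] = 2*2 = 4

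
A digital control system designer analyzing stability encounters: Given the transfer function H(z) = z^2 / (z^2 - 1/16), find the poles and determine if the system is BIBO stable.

Poles are roots of the denominator: z^2 - 1/16 = 0.
Quadratic formula: z = [-(0) +/- sqrt((0)^2 - 4*(-1/16))] / 2
Discriminant = 0 + 1/4 = 1/4; sqrt = 1/2.
z = (0 +/- 1/2) / 2 => z = 1/4 or z = -1/4.
|p1| = 1/4, |p2| = 1/4.
For BIBO stability, all poles must lie inside the unit circle (|p| < 1).
System is STABLE since both |p| < 1.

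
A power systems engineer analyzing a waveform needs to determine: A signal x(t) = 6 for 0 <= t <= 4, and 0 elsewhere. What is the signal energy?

Energy = integral of |x(t)|^2 dt over the signal duration
= 6^2 * 4 = 36 * 4 = 144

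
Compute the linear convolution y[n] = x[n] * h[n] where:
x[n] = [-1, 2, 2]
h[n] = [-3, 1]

y[n] = sum_k x[k]*h[n-k]. Output length = len(x) + len(h) - 1 = 3 + 2 - 1 = 4.
y[0] = -1*-3 = 3
y[1] = 2*-3 + -1*1 = -7
y[2] = 2*-3 + 2*1 = -4
y[3] = 2*1 = 2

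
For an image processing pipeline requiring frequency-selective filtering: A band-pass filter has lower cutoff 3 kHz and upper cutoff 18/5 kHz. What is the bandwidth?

Bandwidth = f_high - f_low
= 18/5 kHz - 3 kHz = 3/5 kHz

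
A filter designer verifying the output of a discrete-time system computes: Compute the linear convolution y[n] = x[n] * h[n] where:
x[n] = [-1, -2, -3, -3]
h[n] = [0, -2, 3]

y[n] = sum_k x[k]*h[n-k]. Output length = len(x) + len(h) - 1 = 4 + 3 - 1 = 6.
y[0] = -1*0 = 0
y[1] = -2*0 + -1*-2 = 2
y[2] = -3*0 + -2*-2 + -1*3 = 1
y[3] = -3*0 + -3*-2 + -2*3 = 0
y[4] = -3*-2 + -3*3 = -3
y[5] = -3*3 = -9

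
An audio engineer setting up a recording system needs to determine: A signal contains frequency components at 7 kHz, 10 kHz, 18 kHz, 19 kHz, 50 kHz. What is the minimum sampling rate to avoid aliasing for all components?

The highest frequency component is f_max = 50 kHz.
Nyquist rate = 2 * f_max = 2 * 50 kHz = 100 kHz.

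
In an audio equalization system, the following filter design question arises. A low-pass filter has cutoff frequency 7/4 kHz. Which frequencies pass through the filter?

A low-pass filter passes all frequencies below the cutoff frequency 7/4 kHz and attenuates higher frequencies.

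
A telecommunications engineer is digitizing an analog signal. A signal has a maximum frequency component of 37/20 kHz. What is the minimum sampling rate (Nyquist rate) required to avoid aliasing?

By the Nyquist-Shannon sampling theorem,
the minimum sampling rate (Nyquist rate) must be at least 2 * f_max.
Nyquist rate = 2 * 37/20 kHz = 37/10 kHz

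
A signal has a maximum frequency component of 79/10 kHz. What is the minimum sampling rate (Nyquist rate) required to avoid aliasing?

By the Nyquist-Shannon sampling theorem,
the minimum sampling rate (Nyquist rate) must be at least 2 * f_max.
Nyquist rate = 2 * 79/10 kHz = 79/5 kHz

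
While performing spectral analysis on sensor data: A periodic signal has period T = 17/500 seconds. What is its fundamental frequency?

The fundamental frequency is the reciprocal of the period.
f = 1/T = 1/(17/500) = 500/17 Hz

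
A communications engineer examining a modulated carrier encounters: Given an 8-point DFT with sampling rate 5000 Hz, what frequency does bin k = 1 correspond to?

The frequency of DFT bin k is: f_k = k * f_s / N
f_1 = 1 * 5000 / 8 = 625 Hz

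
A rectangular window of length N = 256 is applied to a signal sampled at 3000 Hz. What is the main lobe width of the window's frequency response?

For a rectangular window of length N,
the main lobe width in frequency is 2*f_s/N.
= 2*3000/256 = 375/16 Hz
This determines the minimum frequency separation for resolving two sinusoids.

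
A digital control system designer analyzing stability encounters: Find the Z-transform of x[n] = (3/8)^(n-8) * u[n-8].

Time-shifting property: if X(z) = Z{x[n]}, then Z{x[n-d]} = z^(-d) * X(z)
X(z) = z/(z - 3/8) for x[n] = (3/8)^n * u[n]
Z{x[n-8]} = z^(-8) * z/(z - 3/8) = z^(-7)/(z - 3/8)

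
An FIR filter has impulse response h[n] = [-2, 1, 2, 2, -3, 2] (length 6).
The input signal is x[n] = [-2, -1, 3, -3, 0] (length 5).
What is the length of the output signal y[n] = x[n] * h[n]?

For linear convolution, the output length is:
len(y) = len(x) + len(h) - 1 = 5 + 6 - 1 = 10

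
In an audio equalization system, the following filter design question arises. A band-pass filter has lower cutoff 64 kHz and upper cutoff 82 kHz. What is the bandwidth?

Bandwidth = f_high - f_low
= 82 kHz - 64 kHz = 18 kHz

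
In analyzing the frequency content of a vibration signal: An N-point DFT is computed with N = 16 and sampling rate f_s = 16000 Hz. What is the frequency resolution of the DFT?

DFT frequency resolution = f_s / N
= 16000 / 16 = 1000 Hz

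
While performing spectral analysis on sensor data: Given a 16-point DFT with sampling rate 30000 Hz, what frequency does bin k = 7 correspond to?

The frequency of DFT bin k is: f_k = k * f_s / N
f_7 = 7 * 30000 / 16 = 13125 Hz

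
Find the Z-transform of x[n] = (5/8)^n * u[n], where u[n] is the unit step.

The Z-transform of a^n * u[n] is z/(z-a) for |z| > |a|.
Here a = 5/8, so X(z) = z/(z - (5/8)) = 8z/(8z - 5)
ROC: |z| > 5/8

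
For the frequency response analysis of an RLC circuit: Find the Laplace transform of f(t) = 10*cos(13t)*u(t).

Standard pair: cos(wt)*u(t) <-> s/(s^2+w^2)
With w = 13: L{10*cos(13t)*u(t)} = 10s/(s^2+169)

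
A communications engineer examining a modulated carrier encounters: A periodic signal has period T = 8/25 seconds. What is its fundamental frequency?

The fundamental frequency is the reciprocal of the period.
f = 1/T = 1/(8/25) = 25/8 Hz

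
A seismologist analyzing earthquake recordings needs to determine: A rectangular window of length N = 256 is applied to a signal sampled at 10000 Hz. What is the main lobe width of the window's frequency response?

For a rectangular window of length N,
the main lobe width in frequency is 2*f_s/N.
= 2*10000/256 = 625/8 Hz
This determines the minimum frequency separation for resolving two sinusoids.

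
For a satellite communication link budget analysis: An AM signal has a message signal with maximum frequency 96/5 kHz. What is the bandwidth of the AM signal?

In AM (double-sideband), the bandwidth is twice the message frequency.
BW = 2 * f_m = 2 * 96/5 kHz = 192/5 kHz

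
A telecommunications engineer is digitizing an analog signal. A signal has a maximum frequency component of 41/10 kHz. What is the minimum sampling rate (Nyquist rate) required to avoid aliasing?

By the Nyquist-Shannon sampling theorem,
the minimum sampling rate (Nyquist rate) must be at least 2 * f_max.
Nyquist rate = 2 * 41/10 kHz = 41/5 kHz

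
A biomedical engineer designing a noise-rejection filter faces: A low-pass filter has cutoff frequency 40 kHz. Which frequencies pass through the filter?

A low-pass filter passes all frequencies below the cutoff frequency 40 kHz and attenuates higher frequencies.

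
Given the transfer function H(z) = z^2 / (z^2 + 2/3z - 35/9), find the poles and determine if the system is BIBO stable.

Poles are roots of the denominator: z^2 + 2/3z - 35/9 = 0.
Quadratic formula: z = [-(2/3) +/- sqrt((2/3)^2 - 4*(-35/9))] / 2
Discriminant = 4/9 + 140/9 = 16; sqrt = 4.
z = (-2/3 +/- 4) / 2 => z = 5/3 or z = -7/3.
|p1| = 7/3, |p2| = 5/3.
For BIBO stability, all poles must lie inside the unit circle (|p| < 1).
System is UNSTABLE since at least one |p| >= 1.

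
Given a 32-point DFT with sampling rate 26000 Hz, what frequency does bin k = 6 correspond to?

The frequency of DFT bin k is: f_k = k * f_s / N
f_6 = 6 * 26000 / 32 = 4875 Hz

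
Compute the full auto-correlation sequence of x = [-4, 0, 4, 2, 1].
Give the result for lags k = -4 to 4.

r_xx[k] = sum_m x[m]*x[m+k], indexed from 0, for k = -4 to 4:
  r_xx[-4] = x[4]*x[0] = -4
  r_xx[-3] = x[3]*x[0] + x[4]*x[1] = -8
  r_xx[-2] = x[2]*x[0] + x[3]*x[1] + x[4]*x[2] = -12
  r_xx[-1] = x[1]*x[0] + x[2]*x[1] + x[3]*x[2] + x[4]*x[3] = 10
  r_xx[0] = x[0]*x[0] + x[1]*x[1] + x[2]*x[2] + x[3]*x[3] + x[4]*x[4] = 37
  r_xx[1] = x[0]*x[1] + x[1]*x[2] + x[2]*x[3] + x[3]*x[4] = 10
  r_xx[2] = x[0]*x[2] + x[1]*x[3] + x[2]*x[4] = -12
  r_xx[3] = x[0]*x[3] + x[1]*x[4] = -8
  r_xx[4] = x[0]*x[4] = -4
r_xx = [-4, -8, -12, 10, 37, 10, -12, -8, -4]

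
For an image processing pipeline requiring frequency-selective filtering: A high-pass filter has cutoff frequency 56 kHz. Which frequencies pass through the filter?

A high-pass filter passes all frequencies above the cutoff frequency 56 kHz and attenuates lower frequencies.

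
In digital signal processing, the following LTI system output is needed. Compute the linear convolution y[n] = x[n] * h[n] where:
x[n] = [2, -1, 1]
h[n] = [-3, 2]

y[n] = sum_k x[k]*h[n-k]. Output length = len(x) + len(h) - 1 = 3 + 2 - 1 = 4.
y[0] = 2*-3 = -6
y[1] = -1*-3 + 2*2 = 7
y[2] = 1*-3 + -1*2 = -5
y[3] = 1*2 = 2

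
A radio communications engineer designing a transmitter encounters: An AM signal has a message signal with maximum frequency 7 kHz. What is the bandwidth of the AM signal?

In AM (double-sideband), the bandwidth is twice the message frequency.
BW = 2 * f_m = 2 * 7 kHz = 14 kHz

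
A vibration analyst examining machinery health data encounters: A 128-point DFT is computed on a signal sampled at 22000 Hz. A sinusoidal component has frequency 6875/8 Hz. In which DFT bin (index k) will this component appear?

DFT frequency resolution = f_s/N = 22000/128 = 1375/8 Hz
Bin index k = f_signal / resolution = 6875/8 / 1375/8 = 5
The signal frequency 6875/8 Hz falls in DFT bin k = 5.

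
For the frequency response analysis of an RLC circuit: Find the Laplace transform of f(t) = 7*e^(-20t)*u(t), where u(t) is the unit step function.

Standard Laplace transform pair:
e^(-at)*u(t) <-> 1/(s+a)
With a = 20: L{7*e^(-20t)*u(t)} = 7/(s+20), ROC: Re(s) > -20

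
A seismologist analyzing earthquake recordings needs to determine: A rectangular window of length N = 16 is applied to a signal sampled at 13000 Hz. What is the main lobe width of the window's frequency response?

For a rectangular window of length N,
the main lobe width in frequency is 2*f_s/N.
= 2*13000/16 = 1625 Hz
This determines the minimum frequency separation for resolving two sinusoids.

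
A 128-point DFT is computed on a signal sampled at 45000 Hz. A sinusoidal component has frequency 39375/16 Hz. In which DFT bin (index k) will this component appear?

DFT frequency resolution = f_s/N = 45000/128 = 5625/16 Hz
Bin index k = f_signal / resolution = 39375/16 / 5625/16 = 7
The signal frequency 39375/16 Hz falls in DFT bin k = 7.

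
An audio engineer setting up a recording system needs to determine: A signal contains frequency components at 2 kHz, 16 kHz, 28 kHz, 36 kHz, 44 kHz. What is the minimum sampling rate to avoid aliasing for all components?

The highest frequency component is f_max = 44 kHz.
Nyquist rate = 2 * f_max = 2 * 44 kHz = 88 kHz.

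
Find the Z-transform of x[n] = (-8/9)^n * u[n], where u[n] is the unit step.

The Z-transform of a^n * u[n] is z/(z-a) for |z| > |a|.
Here a = -8/9, so X(z) = z/(z - (-8/9)) = 9z/(9z + 8)
ROC: |z| > 8/9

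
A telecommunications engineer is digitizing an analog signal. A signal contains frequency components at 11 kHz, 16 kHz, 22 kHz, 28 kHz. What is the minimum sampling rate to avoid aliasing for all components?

The highest frequency component is f_max = 28 kHz.
Nyquist rate = 2 * f_max = 2 * 28 kHz = 56 kHz.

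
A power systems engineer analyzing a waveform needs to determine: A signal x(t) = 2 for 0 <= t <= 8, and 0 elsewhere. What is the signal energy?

Energy = integral of |x(t)|^2 dt over the signal duration
= 2^2 * 8 = 4 * 8 = 32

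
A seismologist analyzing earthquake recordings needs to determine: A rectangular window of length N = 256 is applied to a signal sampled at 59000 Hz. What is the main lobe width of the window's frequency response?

For a rectangular window of length N,
the main lobe width in frequency is 2*f_s/N.
= 2*59000/256 = 7375/16 Hz
This determines the minimum frequency separation for resolving two sinusoids.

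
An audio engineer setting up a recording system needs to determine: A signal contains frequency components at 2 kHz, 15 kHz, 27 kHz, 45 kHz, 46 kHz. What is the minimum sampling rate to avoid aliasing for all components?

The highest frequency component is f_max = 46 kHz.
Nyquist rate = 2 * f_max = 2 * 46 kHz = 92 kHz.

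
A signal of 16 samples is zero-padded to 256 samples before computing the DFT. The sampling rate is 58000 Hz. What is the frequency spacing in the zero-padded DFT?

Original DFT: N = 16, resolution = f_s/N = 58000/16 = 3625 Hz
Zero-padded DFT: N = 256, resolution = f_s/N = 58000/256 = 3625/16 Hz
Zero-padding interpolates the spectrum (finer frequency grid)
but does NOT improve the true spectral resolution (ability to resolve close frequencies).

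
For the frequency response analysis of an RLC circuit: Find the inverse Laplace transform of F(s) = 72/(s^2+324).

Standard pair: w/(s^2+w^2) <-> sin(wt)*u(t)
Recognize w^2 = 324, so w = 18; numerator 72 = 4*18.
f(t) = 4*sin(18t)*u(t)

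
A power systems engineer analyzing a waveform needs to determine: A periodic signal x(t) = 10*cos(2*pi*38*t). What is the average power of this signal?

Average power of A*cos(wt) is A^2/2.
P = 10^2 / 2 = 100/2 = 50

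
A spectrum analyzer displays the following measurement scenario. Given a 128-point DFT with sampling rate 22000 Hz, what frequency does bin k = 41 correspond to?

The frequency of DFT bin k is: f_k = k * f_s / N
f_41 = 41 * 22000 / 128 = 56375/8 Hz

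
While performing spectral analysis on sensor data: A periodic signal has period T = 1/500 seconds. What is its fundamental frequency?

The fundamental frequency is the reciprocal of the period.
f = 1/T = 1/(1/500) = 500 Hz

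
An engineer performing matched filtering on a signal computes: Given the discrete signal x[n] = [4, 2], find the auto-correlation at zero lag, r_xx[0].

The auto-correlation at zero lag r_xx[0] equals the signal energy.
r_xx[0] = sum of x[n]^2 = 4^2 + 2^2
= 16 + 4 = 20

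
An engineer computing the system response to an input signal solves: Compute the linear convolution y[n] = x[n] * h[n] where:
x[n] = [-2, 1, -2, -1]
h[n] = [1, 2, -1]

y[n] = sum_k x[k]*h[n-k]. Output length = len(x) + len(h) - 1 = 4 + 3 - 1 = 6.
y[0] = -2*1 = -2
y[1] = 1*1 + -2*2 = -3
y[2] = -2*1 + 1*2 + -2*-1 = 2
y[3] = -1*1 + -2*2 + 1*-1 = -6
y[4] = -1*2 + -2*-1 = 0
y[5] = -1*-1 = 1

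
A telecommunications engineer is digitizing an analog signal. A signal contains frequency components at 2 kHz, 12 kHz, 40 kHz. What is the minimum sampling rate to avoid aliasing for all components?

The highest frequency component is f_max = 40 kHz.
Nyquist rate = 2 * f_max = 2 * 40 kHz = 80 kHz.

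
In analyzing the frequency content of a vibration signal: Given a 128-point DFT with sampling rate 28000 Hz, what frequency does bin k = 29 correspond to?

The frequency of DFT bin k is: f_k = k * f_s / N
f_29 = 29 * 28000 / 128 = 25375/4 Hz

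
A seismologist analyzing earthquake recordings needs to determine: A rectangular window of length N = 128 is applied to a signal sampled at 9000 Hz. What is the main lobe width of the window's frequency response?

For a rectangular window of length N,
the main lobe width in frequency is 2*f_s/N.
= 2*9000/128 = 1125/8 Hz
This determines the minimum frequency separation for resolving two sinusoids.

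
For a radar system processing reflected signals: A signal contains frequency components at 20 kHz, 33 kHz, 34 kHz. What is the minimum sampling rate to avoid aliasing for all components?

The highest frequency component is f_max = 34 kHz.
Nyquist rate = 2 * f_max = 2 * 34 kHz = 68 kHz.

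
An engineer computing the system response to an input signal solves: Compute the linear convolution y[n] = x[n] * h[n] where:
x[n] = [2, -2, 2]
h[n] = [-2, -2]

y[n] = sum_k x[k]*h[n-k]. Output length = len(x) + len(h) - 1 = 3 + 2 - 1 = 4.
y[0] = 2*-2 = -4
y[1] = -2*-2 + 2*-2 = 0
y[2] = 2*-2 + -2*-2 = 0
y[3] = 2*-2 = -4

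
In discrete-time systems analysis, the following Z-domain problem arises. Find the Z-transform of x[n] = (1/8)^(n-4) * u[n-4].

Time-shifting property: if X(z) = Z{x[n]}, then Z{x[n-d]} = z^(-d) * X(z)
X(z) = z/(z - 1/8) for x[n] = (1/8)^n * u[n]
Z{x[n-4]} = z^(-4) * z/(z - 1/8) = z^(-3)/(z - 1/8)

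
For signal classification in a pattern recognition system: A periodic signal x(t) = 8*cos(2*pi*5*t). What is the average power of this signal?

Average power of A*cos(wt) is A^2/2.
P = 8^2 / 2 = 64/2 = 32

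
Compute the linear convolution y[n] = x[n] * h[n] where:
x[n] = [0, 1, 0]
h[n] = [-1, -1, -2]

y[n] = sum_k x[k]*h[n-k]. Output length = len(x) + len(h) - 1 = 3 + 3 - 1 = 5.
y[0] = 0*-1 = 0
y[1] = 1*-1 + 0*-1 = -1
y[2] = 0*-1 + 1*-1 + 0*-2 = -1
y[3] = 0*-1 + 1*-2 = -2
y[4] = 0*-2 = 0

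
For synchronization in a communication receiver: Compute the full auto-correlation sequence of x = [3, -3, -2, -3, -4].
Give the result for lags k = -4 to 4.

r_xx[k] = sum_m x[m]*x[m+k], indexed from 0, for k = -4 to 4:
  r_xx[-4] = x[4]*x[0] = -12
  r_xx[-3] = x[3]*x[0] + x[4]*x[1] = 3
  r_xx[-2] = x[2]*x[0] + x[3]*x[1] + x[4]*x[2] = 11
  r_xx[-1] = x[1]*x[0] + x[2]*x[1] + x[3]*x[2] + x[4]*x[3] = 15
  r_xx[0] = x[0]*x[0] + x[1]*x[1] + x[2]*x[2] + x[3]*x[3] + x[4]*x[4] = 47
  r_xx[1] = x[0]*x[1] + x[1]*x[2] + x[2]*x[3] + x[3]*x[4] = 15
  r_xx[2] = x[0]*x[2] + x[1]*x[3] + x[2]*x[4] = 11
  r_xx[3] = x[0]*x[3] + x[1]*x[4] = 3
  r_xx[4] = x[0]*x[4] = -12
r_xx = [-12, 3, 11, 15, 47, 15, 11, 3, -12]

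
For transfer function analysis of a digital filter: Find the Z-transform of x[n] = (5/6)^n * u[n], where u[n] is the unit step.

The Z-transform of a^n * u[n] is z/(z-a) for |z| > |a|.
Here a = 5/6, so X(z) = z/(z - (5/6)) = 6z/(6z - 5)
ROC: |z| > 5/6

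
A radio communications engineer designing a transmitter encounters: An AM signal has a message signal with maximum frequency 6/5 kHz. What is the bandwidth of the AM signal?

In AM (double-sideband), the bandwidth is twice the message frequency.
BW = 2 * f_m = 2 * 6/5 kHz = 12/5 kHz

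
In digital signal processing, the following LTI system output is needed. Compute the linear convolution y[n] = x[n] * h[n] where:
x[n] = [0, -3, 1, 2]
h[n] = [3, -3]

y[n] = sum_k x[k]*h[n-k]. Output length = len(x) + len(h) - 1 = 4 + 2 - 1 = 5.
y[0] = 0*3 = 0
y[1] = -3*3 + 0*-3 = -9
y[2] = 1*3 + -3*-3 = 12
y[3] = 2*3 + 1*-3 = 3
y[4] = 2*-3 = -6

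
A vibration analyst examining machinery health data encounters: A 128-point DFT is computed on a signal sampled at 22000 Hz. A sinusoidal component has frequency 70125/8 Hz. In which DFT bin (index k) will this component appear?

DFT frequency resolution = f_s/N = 22000/128 = 1375/8 Hz
Bin index k = f_signal / resolution = 70125/8 / 1375/8 = 51
The signal frequency 70125/8 Hz falls in DFT bin k = 51.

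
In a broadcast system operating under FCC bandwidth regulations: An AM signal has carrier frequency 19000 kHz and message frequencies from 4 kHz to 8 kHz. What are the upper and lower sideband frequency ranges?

Upper sideband (USB) = fc + [fm_low, fm_high] = 19000 + [4, 8] = [19004, 19008] kHz
Lower sideband (LSB) = fc - [fm_high, fm_low] = 19000 - [8, 4] = [18992, 18996] kHz
Total occupied spectrum: 18992 kHz to 19008 kHz (plus carrier at 19000 kHz)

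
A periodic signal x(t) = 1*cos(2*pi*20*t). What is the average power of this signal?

Average power of A*cos(wt) is A^2/2.
P = 1^2 / 2 = 1/2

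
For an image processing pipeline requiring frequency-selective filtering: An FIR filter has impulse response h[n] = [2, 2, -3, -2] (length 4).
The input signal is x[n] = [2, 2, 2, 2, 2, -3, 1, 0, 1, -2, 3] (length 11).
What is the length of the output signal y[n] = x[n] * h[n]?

For linear convolution, the output length is:
len(y) = len(x) + len(h) - 1 = 11 + 4 - 1 = 14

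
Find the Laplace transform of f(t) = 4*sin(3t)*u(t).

Standard pair: sin(wt)*u(t) <-> w/(s^2+w^2)
With w = 3: L{4*sin(3t)*u(t)} = 12/(s^2+9)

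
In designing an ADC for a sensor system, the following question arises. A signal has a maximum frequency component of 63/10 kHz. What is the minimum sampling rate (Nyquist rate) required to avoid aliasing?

By the Nyquist-Shannon sampling theorem,
the minimum sampling rate (Nyquist rate) must be at least 2 * f_max.
Nyquist rate = 2 * 63/10 kHz = 63/5 kHz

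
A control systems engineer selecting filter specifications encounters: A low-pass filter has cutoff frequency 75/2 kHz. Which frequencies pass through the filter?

A low-pass filter passes all frequencies below the cutoff frequency 75/2 kHz and attenuates higher frequencies.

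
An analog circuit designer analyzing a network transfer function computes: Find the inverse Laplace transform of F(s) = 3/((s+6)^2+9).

Standard pair: w/((s+a)^2+w^2) <-> e^(-at)*sin(wt)*u(t)
With a=6, w=3: f(t) = e^(-6t)*sin(3t)*u(t)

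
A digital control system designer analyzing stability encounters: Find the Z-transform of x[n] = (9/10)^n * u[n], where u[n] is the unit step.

The Z-transform of a^n * u[n] is z/(z-a) for |z| > |a|.
Here a = 9/10, so X(z) = z/(z - (9/10)) = 10z/(10z - 9)
ROC: |z| > 9/10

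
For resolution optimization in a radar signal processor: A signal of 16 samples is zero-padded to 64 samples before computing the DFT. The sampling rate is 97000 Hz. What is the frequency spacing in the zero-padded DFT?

Original DFT: N = 16, resolution = f_s/N = 97000/16 = 12125/2 Hz
Zero-padded DFT: N = 64, resolution = f_s/N = 97000/64 = 12125/8 Hz
Zero-padding interpolates the spectrum (finer frequency grid)
but does NOT improve the true spectral resolution (ability to resolve close frequencies).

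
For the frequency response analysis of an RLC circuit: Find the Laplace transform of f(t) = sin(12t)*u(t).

Standard pair: sin(wt)*u(t) <-> w/(s^2+w^2)
With w = 12: L{sin(12t)*u(t)} = 12/(s^2+144)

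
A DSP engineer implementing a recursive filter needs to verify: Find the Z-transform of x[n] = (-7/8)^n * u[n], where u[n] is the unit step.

The Z-transform of a^n * u[n] is z/(z-a) for |z| > |a|.
Here a = -7/8, so X(z) = z/(z - (-7/8)) = 8z/(8z + 7)
ROC: |z| > 7/8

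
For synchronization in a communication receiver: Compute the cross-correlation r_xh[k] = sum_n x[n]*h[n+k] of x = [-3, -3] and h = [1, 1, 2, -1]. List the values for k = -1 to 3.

Both sequences indexed from 0 and zero outside their support.
Lags with overlap: k = -1 to 3.
  r_xh[-1] = x[1]*h[0] = -3
  r_xh[0] = x[0]*h[0] + x[1]*h[1] = -6
  r_xh[1] = x[0]*h[1] + x[1]*h[2] = -9
  r_xh[2] = x[0]*h[2] + x[1]*h[3] = -3
  r_xh[3] = x[0]*h[3] = 3
r_xh = [-3, -6, -9, -3, 3] (for k = -1, ..., 3)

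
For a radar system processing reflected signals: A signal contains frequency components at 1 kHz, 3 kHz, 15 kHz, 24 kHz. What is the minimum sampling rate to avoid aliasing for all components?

The highest frequency component is f_max = 24 kHz.
Nyquist rate = 2 * f_max = 2 * 24 kHz = 48 kHz.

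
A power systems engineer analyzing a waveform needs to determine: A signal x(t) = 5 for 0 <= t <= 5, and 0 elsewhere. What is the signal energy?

Energy = integral of |x(t)|^2 dt over the signal duration
= 5^2 * 5 = 25 * 5 = 125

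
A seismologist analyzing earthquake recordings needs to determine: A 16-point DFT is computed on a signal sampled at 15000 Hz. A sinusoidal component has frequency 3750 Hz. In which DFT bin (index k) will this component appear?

DFT frequency resolution = f_s/N = 15000/16 = 1875/2 Hz
Bin index k = f_signal / resolution = 3750 / 1875/2 = 4
The signal frequency 3750 Hz falls in DFT bin k = 4.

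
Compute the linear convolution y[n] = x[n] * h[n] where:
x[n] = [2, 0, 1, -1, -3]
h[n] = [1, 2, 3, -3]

y[n] = sum_k x[k]*h[n-k]. Output length = len(x) + len(h) - 1 = 5 + 4 - 1 = 8.
y[0] = 2*1 = 2
y[1] = 0*1 + 2*2 = 4
y[2] = 1*1 + 0*2 + 2*3 = 7
y[3] = -1*1 + 1*2 + 0*3 + 2*-3 = -5
y[4] = -3*1 + -1*2 + 1*3 + 0*-3 = -2
y[5] = -3*2 + -1*3 + 1*-3 = -12
y[6] = -3*3 + -1*-3 = -6
y[7] = -3*-3 = 9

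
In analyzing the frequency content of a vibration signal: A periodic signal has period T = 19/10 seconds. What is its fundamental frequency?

The fundamental frequency is the reciprocal of the period.
f = 1/T = 1/(19/10) = 10/19 Hz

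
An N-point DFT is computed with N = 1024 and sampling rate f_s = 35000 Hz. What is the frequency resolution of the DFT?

DFT frequency resolution = f_s / N
= 35000 / 1024 = 4375/128 Hz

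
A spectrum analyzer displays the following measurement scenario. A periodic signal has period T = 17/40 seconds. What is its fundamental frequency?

The fundamental frequency is the reciprocal of the period.
f = 1/T = 1/(17/40) = 40/17 Hz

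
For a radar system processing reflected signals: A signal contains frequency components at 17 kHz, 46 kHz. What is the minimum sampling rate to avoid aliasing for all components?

The highest frequency component is f_max = 46 kHz.
Nyquist rate = 2 * f_max = 2 * 46 kHz = 92 kHz.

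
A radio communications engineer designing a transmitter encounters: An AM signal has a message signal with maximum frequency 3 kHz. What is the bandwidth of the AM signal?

In AM (double-sideband), the bandwidth is twice the message frequency.
BW = 2 * f_m = 2 * 3 kHz = 6 kHz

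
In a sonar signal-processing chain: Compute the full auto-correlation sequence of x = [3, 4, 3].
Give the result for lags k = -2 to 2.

r_xx[k] = sum_m x[m]*x[m+k], indexed from 0, for k = -2 to 2:
  r_xx[-2] = x[2]*x[0] = 9
  r_xx[-1] = x[1]*x[0] + x[2]*x[1] = 24
  r_xx[0] = x[0]*x[0] + x[1]*x[1] + x[2]*x[2] = 34
  r_xx[1] = x[0]*x[1] + x[1]*x[2] = 24
  r_xx[2] = x[0]*x[2] = 9
r_xx = [9, 24, 34, 24, 9]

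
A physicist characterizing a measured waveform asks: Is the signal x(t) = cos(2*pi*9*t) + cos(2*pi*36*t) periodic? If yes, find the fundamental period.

f1 = 9 Hz, f2 = 36 Hz
Period T1 = 1/9, T2 = 1/36
Ratio T1/T2 = 36/9, which is rational.
The signal is periodic with fundamental period T = 1/GCD(9,36) = 1/9 s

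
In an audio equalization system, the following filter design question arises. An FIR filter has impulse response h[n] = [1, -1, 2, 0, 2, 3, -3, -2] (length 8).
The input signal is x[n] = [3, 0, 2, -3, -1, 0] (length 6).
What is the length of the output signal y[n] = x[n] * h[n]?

For linear convolution, the output length is:
len(y) = len(x) + len(h) - 1 = 6 + 8 - 1 = 13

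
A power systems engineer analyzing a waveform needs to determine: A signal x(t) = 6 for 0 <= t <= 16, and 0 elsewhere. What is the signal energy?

Energy = integral of |x(t)|^2 dt over the signal duration
= 6^2 * 16 = 36 * 16 = 576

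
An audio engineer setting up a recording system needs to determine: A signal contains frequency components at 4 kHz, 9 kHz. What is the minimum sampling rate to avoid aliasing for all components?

The highest frequency component is f_max = 9 kHz.
Nyquist rate = 2 * f_max = 2 * 9 kHz = 18 kHz.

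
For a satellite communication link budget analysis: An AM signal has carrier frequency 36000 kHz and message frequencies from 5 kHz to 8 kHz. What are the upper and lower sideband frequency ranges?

Upper sideband (USB) = fc + [fm_low, fm_high] = 36000 + [5, 8] = [36005, 36008] kHz
Lower sideband (LSB) = fc - [fm_high, fm_low] = 36000 - [8, 5] = [35992, 35995] kHz
Total occupied spectrum: 35992 kHz to 36008 kHz (plus carrier at 36000 kHz)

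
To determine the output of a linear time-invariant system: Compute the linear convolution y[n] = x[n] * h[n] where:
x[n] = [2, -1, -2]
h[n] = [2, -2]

y[n] = sum_k x[k]*h[n-k]. Output length = len(x) + len(h) - 1 = 3 + 2 - 1 = 4.
y[0] = 2*2 = 4
y[1] = -1*2 + 2*-2 = -6
y[2] = -2*2 + -1*-2 = -2
y[3] = -2*-2 = 4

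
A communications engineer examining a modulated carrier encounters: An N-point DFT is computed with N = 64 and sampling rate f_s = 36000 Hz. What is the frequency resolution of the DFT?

DFT frequency resolution = f_s / N
= 36000 / 64 = 1125/2 Hz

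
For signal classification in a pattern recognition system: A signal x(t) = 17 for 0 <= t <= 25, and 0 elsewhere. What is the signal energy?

Energy = integral of |x(t)|^2 dt over the signal duration
= 17^2 * 25 = 289 * 25 = 7225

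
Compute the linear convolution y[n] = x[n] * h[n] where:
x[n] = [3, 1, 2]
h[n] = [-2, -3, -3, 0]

y[n] = sum_k x[k]*h[n-k]. Output length = len(x) + len(h) - 1 = 3 + 4 - 1 = 6.
y[0] = 3*-2 = -6
y[1] = 1*-2 + 3*-3 = -11
y[2] = 2*-2 + 1*-3 + 3*-3 = -16
y[3] = 2*-3 + 1*-3 + 3*0 = -9
y[4] = 2*-3 + 1*0 = -6
y[5] = 2*0 = 0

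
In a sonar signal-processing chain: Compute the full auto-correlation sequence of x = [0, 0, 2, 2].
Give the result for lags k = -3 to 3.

r_xx[k] = sum_m x[m]*x[m+k], indexed from 0, for k = -3 to 3:
  r_xx[-3] = x[3]*x[0] = 0
  r_xx[-2] = x[2]*x[0] + x[3]*x[1] = 0
  r_xx[-1] = x[1]*x[0] + x[2]*x[1] + x[3]*x[2] = 4
  r_xx[0] = x[0]*x[0] + x[1]*x[1] + x[2]*x[2] + x[3]*x[3] = 8
  r_xx[1] = x[0]*x[1] + x[1]*x[2] + x[2]*x[3] = 4
  r_xx[2] = x[0]*x[2] + x[1]*x[3] = 0
  r_xx[3] = x[0]*x[3] = 0
r_xx = [0, 0, 4, 8, 4, 0, 0]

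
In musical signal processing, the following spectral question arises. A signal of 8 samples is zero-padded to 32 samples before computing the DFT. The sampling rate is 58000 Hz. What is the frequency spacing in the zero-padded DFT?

Original DFT: N = 8, resolution = f_s/N = 58000/8 = 7250 Hz
Zero-padded DFT: N = 32, resolution = f_s/N = 58000/32 = 3625/2 Hz
Zero-padding interpolates the spectrum (finer frequency grid)
but does NOT improve the true spectral resolution (ability to resolve close frequencies).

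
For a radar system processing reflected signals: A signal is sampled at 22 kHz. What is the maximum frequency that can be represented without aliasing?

The maximum frequency that can be represented without aliasing
is the Nyquist frequency: f_max = f_s / 2 = 22 kHz / 2 = 11 kHz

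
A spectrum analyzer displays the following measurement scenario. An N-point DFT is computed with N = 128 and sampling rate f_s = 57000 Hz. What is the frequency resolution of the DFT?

DFT frequency resolution = f_s / N
= 57000 / 128 = 7125/16 Hz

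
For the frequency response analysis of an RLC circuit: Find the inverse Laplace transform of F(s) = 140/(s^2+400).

Standard pair: w/(s^2+w^2) <-> sin(wt)*u(t)
Recognize w^2 = 400, so w = 20; numerator 140 = 7*20.
f(t) = 7*sin(20t)*u(t)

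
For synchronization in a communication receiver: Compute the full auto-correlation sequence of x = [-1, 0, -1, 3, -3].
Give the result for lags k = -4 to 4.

r_xx[k] = sum_m x[m]*x[m+k], indexed from 0, for k = -4 to 4:
  r_xx[-4] = x[4]*x[0] = 3
  r_xx[-3] = x[3]*x[0] + x[4]*x[1] = -3
  r_xx[-2] = x[2]*x[0] + x[3]*x[1] + x[4]*x[2] = 4
  r_xx[-1] = x[1]*x[0] + x[2]*x[1] + x[3]*x[2] + x[4]*x[3] = -12
  r_xx[0] = x[0]*x[0] + x[1]*x[1] + x[2]*x[2] + x[3]*x[3] + x[4]*x[4] = 20
  r_xx[1] = x[0]*x[1] + x[1]*x[2] + x[2]*x[3] + x[3]*x[4] = -12
  r_xx[2] = x[0]*x[2] + x[1]*x[3] + x[2]*x[4] = 4
  r_xx[3] = x[0]*x[3] + x[1]*x[4] = -3
  r_xx[4] = x[0]*x[4] = 3
r_xx = [3, -3, 4, -12, 20, -12, 4, -3, 3]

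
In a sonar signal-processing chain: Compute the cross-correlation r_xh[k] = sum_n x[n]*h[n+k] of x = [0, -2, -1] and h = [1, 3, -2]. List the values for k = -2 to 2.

Both sequences indexed from 0 and zero outside their support.
Lags with overlap: k = -2 to 2.
  r_xh[-2] = x[2]*h[0] = -1
  r_xh[-1] = x[1]*h[0] + x[2]*h[1] = -5
  r_xh[0] = x[0]*h[0] + x[1]*h[1] + x[2]*h[2] = -4
  r_xh[1] = x[0]*h[1] + x[1]*h[2] = 4
  r_xh[2] = x[0]*h[2] = 0
r_xh = [-1, -5, -4, 4, 0] (for k = -2, ..., 2)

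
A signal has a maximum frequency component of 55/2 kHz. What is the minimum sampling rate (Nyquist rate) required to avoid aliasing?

By the Nyquist-Shannon sampling theorem,
the minimum sampling rate (Nyquist rate) must be at least 2 * f_max.
Nyquist rate = 2 * 55/2 kHz = 55 kHz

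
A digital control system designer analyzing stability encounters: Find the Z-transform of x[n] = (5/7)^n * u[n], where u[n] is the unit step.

The Z-transform of a^n * u[n] is z/(z-a) for |z| > |a|.
Here a = 5/7, so X(z) = z/(z - (5/7)) = 7z/(7z - 5)
ROC: |z| > 5/7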